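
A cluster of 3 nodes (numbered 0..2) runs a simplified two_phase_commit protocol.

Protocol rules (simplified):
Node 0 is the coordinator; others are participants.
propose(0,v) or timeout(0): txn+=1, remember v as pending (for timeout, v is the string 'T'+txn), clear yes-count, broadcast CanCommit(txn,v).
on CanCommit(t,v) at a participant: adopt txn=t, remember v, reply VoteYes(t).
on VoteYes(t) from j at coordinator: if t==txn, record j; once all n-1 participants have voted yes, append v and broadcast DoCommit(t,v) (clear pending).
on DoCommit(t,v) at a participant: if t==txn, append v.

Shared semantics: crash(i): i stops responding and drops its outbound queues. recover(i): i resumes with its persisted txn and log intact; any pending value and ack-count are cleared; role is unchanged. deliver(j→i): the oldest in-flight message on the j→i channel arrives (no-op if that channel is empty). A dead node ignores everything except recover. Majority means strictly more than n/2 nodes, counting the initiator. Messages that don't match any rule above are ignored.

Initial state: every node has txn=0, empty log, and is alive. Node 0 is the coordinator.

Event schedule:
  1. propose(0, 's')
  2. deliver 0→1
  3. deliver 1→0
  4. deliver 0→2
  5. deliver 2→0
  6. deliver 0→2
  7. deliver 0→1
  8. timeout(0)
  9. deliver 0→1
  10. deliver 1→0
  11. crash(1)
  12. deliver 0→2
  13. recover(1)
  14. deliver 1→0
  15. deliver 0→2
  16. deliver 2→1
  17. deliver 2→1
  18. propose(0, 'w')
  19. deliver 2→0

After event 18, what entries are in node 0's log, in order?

s

step 1 propose(0,'s'): 0={coor,t=1,log=-}
step 2 deliver 0→1: 1={part,t=1,log=-}
step 3 deliver 1→0: —
step 4 deliver 0→2: 2={part,t=1,log=-}
step 5 deliver 2→0: 0={coor,t=1,log=s}
step 6 deliver 0→2: 2={part,t=1,log=s}
step 7 deliver 0→1: 1={part,t=1,log=s}
step 8 timeout(0): 0={coor,t=2,log=s}
step 9 deliver 0→1: 1={part,t=2,log=s}
step 10 deliver 1→0: —
step 11 crash(1): 1={✗part,t=2,log=s}
step 12 deliver 0→2: 2={part,t=2,log=s}
step 13 recover(1): 1={part,t=2,log=s}
step 14 deliver 1→0: —
step 15 deliver 0→2: —
step 16 deliver 2→1: —
step 17 deliver 2→1: —
step 18 propose(0,'w'): 0={coor,t=3,log=s}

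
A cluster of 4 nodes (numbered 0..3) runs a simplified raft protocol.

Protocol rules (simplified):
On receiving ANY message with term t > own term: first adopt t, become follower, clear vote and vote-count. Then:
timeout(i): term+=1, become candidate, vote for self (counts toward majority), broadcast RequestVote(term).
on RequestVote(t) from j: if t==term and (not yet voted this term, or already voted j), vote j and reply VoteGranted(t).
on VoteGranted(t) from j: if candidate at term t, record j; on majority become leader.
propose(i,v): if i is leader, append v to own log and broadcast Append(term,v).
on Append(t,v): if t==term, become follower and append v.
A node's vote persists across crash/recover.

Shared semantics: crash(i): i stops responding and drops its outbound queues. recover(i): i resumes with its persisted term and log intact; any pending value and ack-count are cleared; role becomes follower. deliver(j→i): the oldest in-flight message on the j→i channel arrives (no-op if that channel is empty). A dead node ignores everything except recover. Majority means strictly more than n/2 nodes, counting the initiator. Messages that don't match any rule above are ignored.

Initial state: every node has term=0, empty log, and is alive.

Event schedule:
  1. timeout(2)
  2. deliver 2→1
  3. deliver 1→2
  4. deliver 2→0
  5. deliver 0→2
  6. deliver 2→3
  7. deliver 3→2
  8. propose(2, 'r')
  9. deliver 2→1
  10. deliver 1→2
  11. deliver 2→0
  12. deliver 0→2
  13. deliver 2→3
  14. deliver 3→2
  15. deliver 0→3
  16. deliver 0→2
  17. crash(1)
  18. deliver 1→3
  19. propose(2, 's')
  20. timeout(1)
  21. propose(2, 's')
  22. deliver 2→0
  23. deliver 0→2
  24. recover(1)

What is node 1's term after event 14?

after 1 — timeout(2): n2:cand/t1/[-]
after 2 — deliver 2→1: n1:foll/t1/[-]
after 3 — deliver 1→2: ·
after 4 — deliver 2→0: n0:foll/t1/[-]
after 5 — deliver 0→2: n2:lead/t1/[-]
after 6 — deliver 2→3: n3:foll/t1/[-]
after 7 — deliver 3→2: ·
after 8 — propose(2,'r'): n2:lead/t1/[r]
after 9 — deliver 2→1: n1:foll/t1/[r]
after 10 — deliver 1→2: ·
after 11 — deliver 2→0: n0:foll/t1/[r]
after 12 — deliver 0→2: ·
after 13 — deliver 2→3: n3:foll/t1/[r]
after 14 — deliver 3→2: ·

1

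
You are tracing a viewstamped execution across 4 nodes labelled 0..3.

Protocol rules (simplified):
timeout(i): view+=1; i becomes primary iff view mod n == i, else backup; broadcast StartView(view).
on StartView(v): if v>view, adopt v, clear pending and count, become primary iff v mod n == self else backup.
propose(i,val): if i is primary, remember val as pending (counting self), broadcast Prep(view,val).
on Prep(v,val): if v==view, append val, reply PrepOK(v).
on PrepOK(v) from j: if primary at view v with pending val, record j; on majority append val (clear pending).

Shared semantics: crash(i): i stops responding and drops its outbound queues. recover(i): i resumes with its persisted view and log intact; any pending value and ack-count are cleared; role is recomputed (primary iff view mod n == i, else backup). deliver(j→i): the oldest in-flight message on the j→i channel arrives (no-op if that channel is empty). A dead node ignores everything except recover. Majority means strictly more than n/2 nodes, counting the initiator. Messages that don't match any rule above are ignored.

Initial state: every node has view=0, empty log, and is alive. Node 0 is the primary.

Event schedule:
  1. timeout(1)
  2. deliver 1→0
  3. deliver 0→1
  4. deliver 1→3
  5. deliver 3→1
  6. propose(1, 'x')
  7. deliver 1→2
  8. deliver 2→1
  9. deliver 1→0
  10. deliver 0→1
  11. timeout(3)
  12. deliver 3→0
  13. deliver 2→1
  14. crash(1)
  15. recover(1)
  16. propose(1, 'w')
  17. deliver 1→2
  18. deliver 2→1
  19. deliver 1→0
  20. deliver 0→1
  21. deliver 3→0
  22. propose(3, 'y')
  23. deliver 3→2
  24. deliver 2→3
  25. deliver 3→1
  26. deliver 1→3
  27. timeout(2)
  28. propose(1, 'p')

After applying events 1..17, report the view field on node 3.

2

after 1 — timeout(1): n1:prim/v1/[-]
after 2 — deliver 1→0: n0:back/v1/[-]
after 3 — deliver 0→1: ·
after 4 — deliver 1→3: n3:back/v1/[-]
after 5 — deliver 3→1: ·
after 6 — propose(1,'x'): ·
after 7 — deliver 1→2: n2:back/v1/[-]
after 8 — deliver 2→1: ·
after 9 — deliver 1→0: n0:back/v1/[x]
after 10 — deliver 0→1: ·
after 11 — timeout(3): n3:back/v2/[-]
after 12 — deliver 3→0: n0:back/v2/[x]
after 13 — deliver 2→1: ·
after 14 — crash(1): n1:✗prim/v1/[-]
after 15 — recover(1): n1:prim/v1/[-]
after 16 — propose(1,'w'): ·
after 17 — deliver 1→2: n2:back/v1/[w]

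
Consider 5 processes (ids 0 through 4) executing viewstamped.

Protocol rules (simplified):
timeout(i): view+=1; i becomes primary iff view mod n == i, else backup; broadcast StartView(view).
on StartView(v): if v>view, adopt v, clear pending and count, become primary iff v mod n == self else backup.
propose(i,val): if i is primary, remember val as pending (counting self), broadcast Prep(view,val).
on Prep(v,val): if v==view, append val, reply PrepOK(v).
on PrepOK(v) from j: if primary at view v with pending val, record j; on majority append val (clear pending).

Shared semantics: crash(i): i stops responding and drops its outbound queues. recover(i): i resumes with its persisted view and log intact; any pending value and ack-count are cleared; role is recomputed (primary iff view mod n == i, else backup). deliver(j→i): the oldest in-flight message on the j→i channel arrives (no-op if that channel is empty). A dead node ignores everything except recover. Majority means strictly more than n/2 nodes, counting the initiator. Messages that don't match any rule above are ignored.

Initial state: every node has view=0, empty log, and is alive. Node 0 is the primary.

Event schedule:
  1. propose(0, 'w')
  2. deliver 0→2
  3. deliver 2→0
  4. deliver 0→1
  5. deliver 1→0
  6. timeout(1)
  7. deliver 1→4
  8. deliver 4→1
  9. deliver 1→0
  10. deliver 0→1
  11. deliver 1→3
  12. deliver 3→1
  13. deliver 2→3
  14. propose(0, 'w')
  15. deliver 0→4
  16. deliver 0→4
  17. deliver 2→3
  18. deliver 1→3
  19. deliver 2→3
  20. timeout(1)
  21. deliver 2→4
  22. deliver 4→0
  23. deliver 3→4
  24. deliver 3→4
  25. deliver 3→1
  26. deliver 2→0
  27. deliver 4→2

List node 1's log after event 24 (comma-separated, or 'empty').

w

[1] propose(0,'w') → ∅
[2] deliver 0→2 → N2(back v0 [w])
[3] deliver 2→0 → ∅
[4] deliver 0→1 → N1(back v0 [w])
[5] deliver 1→0 → N0(prim v0 [w])
[6] timeout(1) → N1(prim v1 [w])
[7] deliver 1→4 → N4(back v1 [-])
[8] deliver 4→1 → ∅
[9] deliver 1→0 → N0(back v1 [w])
[10] deliver 0→1 → ∅
[11] deliver 1→3 → N3(back v1 [-])
[12] deliver 3→1 → ∅
[13] deliver 2→3 → ∅
[14] propose(0,'w') → ∅
[15] deliver 0→4 → ∅
[16] deliver 0→4 → ∅
[17] deliver 2→3 → ∅
[18] deliver 1→3 → ∅
[19] deliver 2→3 → ∅
[20] timeout(1) → N1(back v2 [w])
[21] deliver 2→4 → ∅
[22] deliver 4→0 → ∅
[23] deliver 3→4 → ∅
[24] deliver 3→4 → ∅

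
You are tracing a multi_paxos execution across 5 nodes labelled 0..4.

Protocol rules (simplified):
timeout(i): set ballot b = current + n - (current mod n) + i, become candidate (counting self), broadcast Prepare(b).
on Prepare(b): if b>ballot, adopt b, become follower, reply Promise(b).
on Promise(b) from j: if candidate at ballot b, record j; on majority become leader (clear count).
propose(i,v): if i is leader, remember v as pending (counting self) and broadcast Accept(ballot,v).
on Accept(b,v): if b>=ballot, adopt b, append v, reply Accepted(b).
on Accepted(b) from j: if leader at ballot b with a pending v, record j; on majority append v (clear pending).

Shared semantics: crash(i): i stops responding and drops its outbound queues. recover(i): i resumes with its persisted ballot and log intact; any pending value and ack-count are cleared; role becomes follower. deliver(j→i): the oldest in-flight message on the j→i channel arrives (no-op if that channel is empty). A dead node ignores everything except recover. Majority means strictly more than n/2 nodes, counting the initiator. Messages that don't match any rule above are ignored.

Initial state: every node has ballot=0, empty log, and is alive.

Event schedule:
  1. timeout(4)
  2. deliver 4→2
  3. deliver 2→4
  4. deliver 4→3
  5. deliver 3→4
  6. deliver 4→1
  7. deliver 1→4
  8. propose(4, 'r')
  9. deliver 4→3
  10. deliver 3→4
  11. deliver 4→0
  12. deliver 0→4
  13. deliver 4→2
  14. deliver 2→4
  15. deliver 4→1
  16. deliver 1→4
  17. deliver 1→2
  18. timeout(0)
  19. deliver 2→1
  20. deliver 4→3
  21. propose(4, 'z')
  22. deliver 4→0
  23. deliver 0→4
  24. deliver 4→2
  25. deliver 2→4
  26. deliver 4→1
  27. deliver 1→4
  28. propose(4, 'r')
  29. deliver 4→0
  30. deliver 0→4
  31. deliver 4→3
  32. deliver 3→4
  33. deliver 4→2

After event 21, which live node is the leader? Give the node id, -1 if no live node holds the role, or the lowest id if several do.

1. timeout(4):  <4:cand b9 ->
2. deliver 4→2:  <2:foll b9 ->
3. deliver 2→4:  nop
4. deliver 4→3:  <3:foll b9 ->
5. deliver 3→4:  <4:lead b9 ->
6. deliver 4→1:  <1:foll b9 ->
7. deliver 1→4:  nop
8. propose(4,'r'):  nop
9. deliver 4→3:  <3:foll b9 r>
10. deliver 3→4:  nop
11. deliver 4→0:  <0:foll b9 ->
12. deliver 0→4:  nop
13. deliver 4→2:  <2:foll b9 r>
14. deliver 2→4:  <4:lead b9 r>
15. deliver 4→1:  <1:foll b9 r>
16. deliver 1→4:  nop
17. deliver 1→2:  nop
18. timeout(0):  <0:cand b10 ->
19. deliver 2→1:  nop
20. deliver 4→3:  nop
21. propose(4,'z'):  nop

4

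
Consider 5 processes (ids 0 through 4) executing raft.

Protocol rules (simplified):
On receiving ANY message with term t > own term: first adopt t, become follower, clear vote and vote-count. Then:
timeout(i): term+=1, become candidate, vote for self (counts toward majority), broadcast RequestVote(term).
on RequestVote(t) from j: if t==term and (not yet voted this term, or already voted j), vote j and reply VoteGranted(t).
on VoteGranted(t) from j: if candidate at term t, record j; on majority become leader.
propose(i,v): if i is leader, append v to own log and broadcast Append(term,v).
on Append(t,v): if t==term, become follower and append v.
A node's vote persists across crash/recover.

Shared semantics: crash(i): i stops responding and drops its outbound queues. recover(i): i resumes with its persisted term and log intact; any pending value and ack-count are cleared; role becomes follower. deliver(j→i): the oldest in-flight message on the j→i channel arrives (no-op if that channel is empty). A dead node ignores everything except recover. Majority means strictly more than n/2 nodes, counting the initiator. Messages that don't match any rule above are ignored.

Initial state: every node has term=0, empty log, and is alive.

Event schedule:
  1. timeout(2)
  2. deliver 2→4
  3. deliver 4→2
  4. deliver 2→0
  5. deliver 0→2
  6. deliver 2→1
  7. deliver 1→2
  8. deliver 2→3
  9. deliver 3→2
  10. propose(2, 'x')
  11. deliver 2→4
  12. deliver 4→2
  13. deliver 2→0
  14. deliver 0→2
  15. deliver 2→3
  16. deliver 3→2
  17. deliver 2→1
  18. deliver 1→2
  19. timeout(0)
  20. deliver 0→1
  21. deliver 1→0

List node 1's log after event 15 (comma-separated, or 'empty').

empty

[1] timeout(2) → N2(cand t1 [-])
[2] deliver 2→4 → N4(foll t1 [-])
[3] deliver 4→2 → ∅
[4] deliver 2→0 → N0(foll t1 [-])
[5] deliver 0→2 → N2(lead t1 [-])
[6] deliver 2→1 → N1(foll t1 [-])
[7] deliver 1→2 → ∅
[8] deliver 2→3 → N3(foll t1 [-])
[9] deliver 3→2 → ∅
[10] propose(2,'x') → N2(lead t1 [x])
[11] deliver 2→4 → N4(foll t1 [x])
[12] deliver 4→2 → ∅
[13] deliver 2→0 → N0(foll t1 [x])
[14] deliver 0→2 → ∅
[15] deliver 2→3 → N3(foll t1 [x])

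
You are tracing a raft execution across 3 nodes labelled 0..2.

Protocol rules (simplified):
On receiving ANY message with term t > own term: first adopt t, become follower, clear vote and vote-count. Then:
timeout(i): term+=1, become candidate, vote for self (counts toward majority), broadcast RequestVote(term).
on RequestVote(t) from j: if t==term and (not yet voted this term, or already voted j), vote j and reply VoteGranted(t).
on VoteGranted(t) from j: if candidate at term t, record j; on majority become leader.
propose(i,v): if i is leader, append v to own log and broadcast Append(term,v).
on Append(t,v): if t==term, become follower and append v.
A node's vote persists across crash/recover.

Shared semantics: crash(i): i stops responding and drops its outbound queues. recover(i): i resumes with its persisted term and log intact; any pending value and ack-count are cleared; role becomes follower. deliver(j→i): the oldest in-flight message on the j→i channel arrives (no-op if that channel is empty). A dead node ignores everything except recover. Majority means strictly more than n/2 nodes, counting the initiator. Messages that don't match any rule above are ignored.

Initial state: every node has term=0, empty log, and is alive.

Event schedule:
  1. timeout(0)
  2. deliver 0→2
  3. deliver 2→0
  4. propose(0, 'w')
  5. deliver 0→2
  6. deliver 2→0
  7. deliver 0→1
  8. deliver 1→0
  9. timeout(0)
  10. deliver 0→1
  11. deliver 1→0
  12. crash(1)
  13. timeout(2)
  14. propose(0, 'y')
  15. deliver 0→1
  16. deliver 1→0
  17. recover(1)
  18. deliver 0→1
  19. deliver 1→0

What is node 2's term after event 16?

2

1. timeout(0):  <0:cand t1 ->
2. deliver 0→2:  <2:foll t1 ->
3. deliver 2→0:  <0:lead t1 ->
4. propose(0,'w'):  <0:lead t1 w>
5. deliver 0→2:  <2:foll t1 w>
6. deliver 2→0:  nop
7. deliver 0→1:  <1:foll t1 ->
8. deliver 1→0:  nop
9. timeout(0):  <0:cand t2 w>
10. deliver 0→1:  <1:foll t1 w>
11. deliver 1→0:  nop
12. crash(1):  <1:✗foll t1 w>
13. timeout(2):  <2:cand t2 w>
14. propose(0,'y'):  nop
15. deliver 0→1:  nop
16. deliver 1→0:  nop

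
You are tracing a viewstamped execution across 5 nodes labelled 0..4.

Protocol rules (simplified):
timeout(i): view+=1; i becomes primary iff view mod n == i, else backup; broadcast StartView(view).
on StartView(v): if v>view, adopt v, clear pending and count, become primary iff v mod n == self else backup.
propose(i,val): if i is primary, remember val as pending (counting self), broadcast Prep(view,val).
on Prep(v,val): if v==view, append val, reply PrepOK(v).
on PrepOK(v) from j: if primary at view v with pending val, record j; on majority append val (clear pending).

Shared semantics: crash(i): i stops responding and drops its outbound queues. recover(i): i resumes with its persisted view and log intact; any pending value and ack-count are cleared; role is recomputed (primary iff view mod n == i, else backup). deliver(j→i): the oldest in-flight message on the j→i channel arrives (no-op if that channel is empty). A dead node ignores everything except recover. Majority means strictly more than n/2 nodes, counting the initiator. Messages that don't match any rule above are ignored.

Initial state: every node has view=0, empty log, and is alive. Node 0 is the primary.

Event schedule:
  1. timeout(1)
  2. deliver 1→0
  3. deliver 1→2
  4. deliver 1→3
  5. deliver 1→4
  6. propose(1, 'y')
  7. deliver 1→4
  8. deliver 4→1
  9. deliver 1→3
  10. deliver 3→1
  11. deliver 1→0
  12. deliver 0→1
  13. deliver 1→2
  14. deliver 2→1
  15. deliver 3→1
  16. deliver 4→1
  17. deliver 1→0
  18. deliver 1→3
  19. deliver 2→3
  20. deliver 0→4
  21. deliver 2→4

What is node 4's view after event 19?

1

[1] timeout(1) → N1(prim v1 [-])
[2] deliver 1→0 → N0(back v1 [-])
[3] deliver 1→2 → N2(back v1 [-])
[4] deliver 1→3 → N3(back v1 [-])
[5] deliver 1→4 → N4(back v1 [-])
[6] propose(1,'y') → ∅
[7] deliver 1→4 → N4(back v1 [y])
[8] deliver 4→1 → ∅
[9] deliver 1→3 → N3(back v1 [y])
[10] deliver 3→1 → N1(prim v1 [y])
[11] deliver 1→0 → N0(back v1 [y])
[12] deliver 0→1 → ∅
[13] deliver 1→2 → N2(back v1 [y])
[14] deliver 2→1 → ∅
[15] deliver 3→1 → ∅
[16] deliver 4→1 → ∅
[17] deliver 1→0 → ∅
[18] deliver 1→3 → ∅
[19] deliver 2→3 → ∅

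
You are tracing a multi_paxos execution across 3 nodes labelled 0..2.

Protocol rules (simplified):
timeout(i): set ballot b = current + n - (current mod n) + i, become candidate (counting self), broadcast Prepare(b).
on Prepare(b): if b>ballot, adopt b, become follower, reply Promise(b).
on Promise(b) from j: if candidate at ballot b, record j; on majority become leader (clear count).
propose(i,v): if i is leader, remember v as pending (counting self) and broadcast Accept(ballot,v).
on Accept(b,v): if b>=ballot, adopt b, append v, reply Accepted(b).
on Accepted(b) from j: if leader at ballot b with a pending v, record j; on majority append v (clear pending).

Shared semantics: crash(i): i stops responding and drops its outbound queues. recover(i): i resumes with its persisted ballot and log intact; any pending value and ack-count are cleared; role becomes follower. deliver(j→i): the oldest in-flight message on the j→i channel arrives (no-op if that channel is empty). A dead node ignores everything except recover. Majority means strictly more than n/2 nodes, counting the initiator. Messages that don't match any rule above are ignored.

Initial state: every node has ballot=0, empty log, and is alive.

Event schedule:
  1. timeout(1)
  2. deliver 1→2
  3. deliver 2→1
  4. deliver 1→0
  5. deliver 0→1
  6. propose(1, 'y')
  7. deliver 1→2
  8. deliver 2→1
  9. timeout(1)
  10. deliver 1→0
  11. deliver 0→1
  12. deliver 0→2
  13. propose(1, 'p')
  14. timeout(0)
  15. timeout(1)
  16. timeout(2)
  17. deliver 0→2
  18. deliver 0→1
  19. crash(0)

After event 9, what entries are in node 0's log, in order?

empty

e1 timeout(1): 1[cand,b=4,-]
e2 deliver 1→2: 2[foll,b=4,-]
e3 deliver 2→1: 1[lead,b=4,-]
e4 deliver 1→0: 0[foll,b=4,-]
e5 deliver 0→1: ·
e6 propose(1,'y'): ·
e7 deliver 1→2: 2[foll,b=4,y]
e8 deliver 2→1: 1[lead,b=4,y]
e9 timeout(1): 1[cand,b=7,y]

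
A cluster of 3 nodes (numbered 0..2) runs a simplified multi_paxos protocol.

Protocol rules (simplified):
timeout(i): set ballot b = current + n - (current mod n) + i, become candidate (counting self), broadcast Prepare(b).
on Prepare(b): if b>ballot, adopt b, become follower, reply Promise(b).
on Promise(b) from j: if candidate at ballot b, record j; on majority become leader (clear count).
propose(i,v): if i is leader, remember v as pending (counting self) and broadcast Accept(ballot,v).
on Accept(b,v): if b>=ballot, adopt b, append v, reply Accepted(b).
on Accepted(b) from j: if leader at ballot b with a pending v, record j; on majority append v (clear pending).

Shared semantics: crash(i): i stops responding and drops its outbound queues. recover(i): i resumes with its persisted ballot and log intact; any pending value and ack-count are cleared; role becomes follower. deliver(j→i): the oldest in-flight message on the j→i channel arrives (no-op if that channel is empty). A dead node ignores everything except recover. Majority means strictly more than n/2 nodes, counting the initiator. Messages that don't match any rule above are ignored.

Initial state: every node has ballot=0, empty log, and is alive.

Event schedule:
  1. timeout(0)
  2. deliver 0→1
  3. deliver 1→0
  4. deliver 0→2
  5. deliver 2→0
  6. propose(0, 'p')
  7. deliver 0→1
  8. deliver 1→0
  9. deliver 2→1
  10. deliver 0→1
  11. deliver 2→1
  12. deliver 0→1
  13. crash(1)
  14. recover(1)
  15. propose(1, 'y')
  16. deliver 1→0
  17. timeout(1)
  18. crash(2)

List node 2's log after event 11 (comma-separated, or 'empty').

empty

1. timeout(0):  <0:cand b3 ->
2. deliver 0→1:  <1:foll b3 ->
3. deliver 1→0:  <0:lead b3 ->
4. deliver 0→2:  <2:foll b3 ->
5. deliver 2→0:  nop
6. propose(0,'p'):  nop
7. deliver 0→1:  <1:foll b3 p>
8. deliver 1→0:  <0:lead b3 p>
9. deliver 2→1:  nop
10. deliver 0→1:  nop
11. deliver 2→1:  nop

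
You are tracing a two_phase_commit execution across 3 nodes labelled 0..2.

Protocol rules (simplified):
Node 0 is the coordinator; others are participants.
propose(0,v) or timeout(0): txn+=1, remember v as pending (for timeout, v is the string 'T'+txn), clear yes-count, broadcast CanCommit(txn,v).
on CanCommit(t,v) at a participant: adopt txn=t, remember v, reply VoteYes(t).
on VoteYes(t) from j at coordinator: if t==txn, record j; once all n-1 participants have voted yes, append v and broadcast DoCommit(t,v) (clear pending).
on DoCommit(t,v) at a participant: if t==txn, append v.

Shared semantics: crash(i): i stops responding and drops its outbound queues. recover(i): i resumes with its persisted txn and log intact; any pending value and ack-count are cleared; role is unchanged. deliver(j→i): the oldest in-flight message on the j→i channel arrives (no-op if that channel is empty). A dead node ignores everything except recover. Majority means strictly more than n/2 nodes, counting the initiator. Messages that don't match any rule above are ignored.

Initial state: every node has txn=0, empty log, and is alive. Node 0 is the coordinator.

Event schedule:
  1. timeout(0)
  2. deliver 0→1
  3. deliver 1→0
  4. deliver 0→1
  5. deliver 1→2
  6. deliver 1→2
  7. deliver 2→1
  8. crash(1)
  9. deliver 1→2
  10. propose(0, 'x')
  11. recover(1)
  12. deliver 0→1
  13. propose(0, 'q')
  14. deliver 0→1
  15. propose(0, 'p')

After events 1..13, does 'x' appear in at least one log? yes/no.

no

e1 timeout(0): 0[coor,t=1,-]
e2 deliver 0→1: 1[part,t=1,-]
e3 deliver 1→0: ·
e4 deliver 0→1: ·
e5 deliver 1→2: ·
e6 deliver 1→2: ·
e7 deliver 2→1: ·
e8 crash(1): 1[✗part,t=1,-]
e9 deliver 1→2: ·
e10 propose(0,'x'): 0[coor,t=2,-]
e11 recover(1): 1[part,t=1,-]
e12 deliver 0→1: 1[part,t=2,-]
e13 propose(0,'q'): 0[coor,t=3,-]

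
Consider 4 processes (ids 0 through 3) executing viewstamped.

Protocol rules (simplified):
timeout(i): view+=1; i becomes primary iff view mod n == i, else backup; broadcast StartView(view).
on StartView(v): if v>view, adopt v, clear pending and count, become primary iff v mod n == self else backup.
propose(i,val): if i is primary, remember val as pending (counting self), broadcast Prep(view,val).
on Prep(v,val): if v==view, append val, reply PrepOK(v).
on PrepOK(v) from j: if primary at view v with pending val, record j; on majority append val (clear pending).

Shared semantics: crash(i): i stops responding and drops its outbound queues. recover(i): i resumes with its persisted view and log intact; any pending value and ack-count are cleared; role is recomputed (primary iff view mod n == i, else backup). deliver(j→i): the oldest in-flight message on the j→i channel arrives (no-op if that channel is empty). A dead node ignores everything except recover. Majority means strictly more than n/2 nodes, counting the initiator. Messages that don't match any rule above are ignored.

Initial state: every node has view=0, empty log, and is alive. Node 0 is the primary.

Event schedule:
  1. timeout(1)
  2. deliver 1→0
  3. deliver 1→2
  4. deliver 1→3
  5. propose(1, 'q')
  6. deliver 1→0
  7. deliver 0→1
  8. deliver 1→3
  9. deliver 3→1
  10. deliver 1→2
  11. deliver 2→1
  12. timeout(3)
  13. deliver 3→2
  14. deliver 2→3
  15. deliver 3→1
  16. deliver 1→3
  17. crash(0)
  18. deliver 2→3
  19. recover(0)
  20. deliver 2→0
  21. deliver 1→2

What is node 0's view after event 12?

1

step 1 timeout(1): 1={prim,v=1,log=-}
step 2 deliver 1→0: 0={back,v=1,log=-}
step 3 deliver 1→2: 2={back,v=1,log=-}
step 4 deliver 1→3: 3={back,v=1,log=-}
step 5 propose(1,'q'): —
step 6 deliver 1→0: 0={back,v=1,log=q}
step 7 deliver 0→1: —
step 8 deliver 1→3: 3={back,v=1,log=q}
step 9 deliver 3→1: 1={prim,v=1,log=q}
step 10 deliver 1→2: 2={back,v=1,log=q}
step 11 deliver 2→1: —
step 12 timeout(3): 3={back,v=2,log=q}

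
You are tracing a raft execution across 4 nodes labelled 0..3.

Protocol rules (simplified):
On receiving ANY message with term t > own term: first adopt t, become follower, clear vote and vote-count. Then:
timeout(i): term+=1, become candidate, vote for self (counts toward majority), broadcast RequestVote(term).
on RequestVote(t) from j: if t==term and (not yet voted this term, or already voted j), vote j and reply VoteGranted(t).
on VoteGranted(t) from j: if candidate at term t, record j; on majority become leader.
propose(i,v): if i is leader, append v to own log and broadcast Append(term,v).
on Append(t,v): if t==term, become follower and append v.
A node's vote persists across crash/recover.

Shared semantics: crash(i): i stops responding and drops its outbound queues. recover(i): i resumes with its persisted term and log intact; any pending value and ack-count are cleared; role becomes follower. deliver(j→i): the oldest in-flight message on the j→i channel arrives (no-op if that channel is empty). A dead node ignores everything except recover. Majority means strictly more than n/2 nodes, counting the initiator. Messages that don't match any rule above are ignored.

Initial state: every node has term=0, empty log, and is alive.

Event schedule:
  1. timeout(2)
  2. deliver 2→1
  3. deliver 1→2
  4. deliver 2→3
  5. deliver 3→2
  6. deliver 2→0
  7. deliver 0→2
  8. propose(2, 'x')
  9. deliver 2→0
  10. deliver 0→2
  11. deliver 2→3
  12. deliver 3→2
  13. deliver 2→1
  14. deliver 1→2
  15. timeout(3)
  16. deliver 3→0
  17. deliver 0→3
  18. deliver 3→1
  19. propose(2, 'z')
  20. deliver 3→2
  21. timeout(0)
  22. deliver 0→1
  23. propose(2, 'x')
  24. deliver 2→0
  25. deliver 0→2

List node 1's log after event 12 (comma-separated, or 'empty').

after 1 — timeout(2): n2:cand/t1/[-]
after 2 — deliver 2→1: n1:foll/t1/[-]
after 3 — deliver 1→2: ·
after 4 — deliver 2→3: n3:foll/t1/[-]
after 5 — deliver 3→2: n2:lead/t1/[-]
after 6 — deliver 2→0: n0:foll/t1/[-]
after 7 — deliver 0→2: ·
after 8 — propose(2,'x'): n2:lead/t1/[x]
after 9 — deliver 2→0: n0:foll/t1/[x]
after 10 — deliver 0→2: ·
after 11 — deliver 2→3: n3:foll/t1/[x]
after 12 — deliver 3→2: ·

empty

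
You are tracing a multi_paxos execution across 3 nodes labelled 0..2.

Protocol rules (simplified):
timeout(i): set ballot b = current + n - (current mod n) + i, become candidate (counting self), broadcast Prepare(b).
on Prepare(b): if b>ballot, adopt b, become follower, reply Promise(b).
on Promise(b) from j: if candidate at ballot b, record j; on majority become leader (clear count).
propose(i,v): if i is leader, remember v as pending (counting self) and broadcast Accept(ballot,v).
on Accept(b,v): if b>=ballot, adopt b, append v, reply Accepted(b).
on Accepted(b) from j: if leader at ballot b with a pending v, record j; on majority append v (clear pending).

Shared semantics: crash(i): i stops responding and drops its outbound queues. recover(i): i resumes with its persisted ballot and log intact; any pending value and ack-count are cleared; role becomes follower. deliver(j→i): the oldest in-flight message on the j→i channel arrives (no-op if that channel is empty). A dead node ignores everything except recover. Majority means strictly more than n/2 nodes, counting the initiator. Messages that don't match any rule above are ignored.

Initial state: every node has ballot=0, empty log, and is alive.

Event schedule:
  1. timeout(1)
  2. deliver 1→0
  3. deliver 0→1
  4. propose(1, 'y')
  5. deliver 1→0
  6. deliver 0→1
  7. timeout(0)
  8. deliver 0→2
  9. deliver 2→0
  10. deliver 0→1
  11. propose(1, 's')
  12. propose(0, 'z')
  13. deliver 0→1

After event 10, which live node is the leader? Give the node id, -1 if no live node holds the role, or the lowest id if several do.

0

e1 timeout(1): 1[cand,b=4,-]
e2 deliver 1→0: 0[foll,b=4,-]
e3 deliver 0→1: 1[lead,b=4,-]
e4 propose(1,'y'): ·
e5 deliver 1→0: 0[foll,b=4,y]
e6 deliver 0→1: 1[lead,b=4,y]
e7 timeout(0): 0[cand,b=6,y]
e8 deliver 0→2: 2[foll,b=6,-]
e9 deliver 2→0: 0[lead,b=6,y]
e10 deliver 0→1: 1[foll,b=6,y]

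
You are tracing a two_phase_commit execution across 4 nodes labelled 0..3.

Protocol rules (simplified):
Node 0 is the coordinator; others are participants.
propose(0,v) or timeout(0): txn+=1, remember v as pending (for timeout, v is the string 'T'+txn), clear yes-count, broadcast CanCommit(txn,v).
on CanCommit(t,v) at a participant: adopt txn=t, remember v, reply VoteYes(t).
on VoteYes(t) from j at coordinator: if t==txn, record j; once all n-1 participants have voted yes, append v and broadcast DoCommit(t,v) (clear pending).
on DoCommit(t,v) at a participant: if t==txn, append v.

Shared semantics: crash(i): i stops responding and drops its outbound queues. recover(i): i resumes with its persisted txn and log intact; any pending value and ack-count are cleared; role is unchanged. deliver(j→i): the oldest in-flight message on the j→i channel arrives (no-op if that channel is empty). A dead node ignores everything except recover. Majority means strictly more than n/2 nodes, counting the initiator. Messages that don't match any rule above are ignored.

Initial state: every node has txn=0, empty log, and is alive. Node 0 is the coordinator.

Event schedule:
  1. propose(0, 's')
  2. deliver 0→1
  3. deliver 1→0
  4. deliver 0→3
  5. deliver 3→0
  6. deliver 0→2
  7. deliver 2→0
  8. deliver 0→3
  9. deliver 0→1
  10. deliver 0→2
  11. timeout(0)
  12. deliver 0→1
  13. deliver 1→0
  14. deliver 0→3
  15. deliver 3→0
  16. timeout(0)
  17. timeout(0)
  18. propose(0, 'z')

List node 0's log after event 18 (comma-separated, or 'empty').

s

1. propose(0,'s'):  <0:coor t1 ->
2. deliver 0→1:  <1:part t1 ->
3. deliver 1→0:  nop
4. deliver 0→3:  <3:part t1 ->
5. deliver 3→0:  nop
6. deliver 0→2:  <2:part t1 ->
7. deliver 2→0:  <0:coor t1 s>
8. deliver 0→3:  <3:part t1 s>
9. deliver 0→1:  <1:part t1 s>
10. deliver 0→2:  <2:part t1 s>
11. timeout(0):  <0:coor t2 s>
12. deliver 0→1:  <1:part t2 s>
13. deliver 1→0:  nop
14. deliver 0→3:  <3:part t2 s>
15. deliver 3→0:  nop
16. timeout(0):  <0:coor t3 s>
17. timeout(0):  <0:coor t4 s>
18. propose(0,'z'):  <0:coor t5 s>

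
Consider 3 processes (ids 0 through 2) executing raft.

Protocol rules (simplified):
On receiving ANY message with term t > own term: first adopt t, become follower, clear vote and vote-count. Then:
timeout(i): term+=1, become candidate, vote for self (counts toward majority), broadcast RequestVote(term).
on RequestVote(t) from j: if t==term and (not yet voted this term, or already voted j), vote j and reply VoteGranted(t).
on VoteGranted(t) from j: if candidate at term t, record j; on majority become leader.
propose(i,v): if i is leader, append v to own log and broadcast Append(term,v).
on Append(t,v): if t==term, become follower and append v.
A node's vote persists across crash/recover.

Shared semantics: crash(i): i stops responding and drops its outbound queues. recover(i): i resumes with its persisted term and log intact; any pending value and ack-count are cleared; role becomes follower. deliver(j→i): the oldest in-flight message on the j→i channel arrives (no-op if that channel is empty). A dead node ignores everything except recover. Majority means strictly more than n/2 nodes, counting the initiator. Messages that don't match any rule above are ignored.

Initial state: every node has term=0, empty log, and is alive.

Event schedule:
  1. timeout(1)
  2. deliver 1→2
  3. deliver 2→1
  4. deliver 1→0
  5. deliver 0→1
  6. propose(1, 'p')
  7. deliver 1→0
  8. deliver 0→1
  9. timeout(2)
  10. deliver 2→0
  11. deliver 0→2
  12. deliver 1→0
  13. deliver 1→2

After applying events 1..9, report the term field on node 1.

1

[1] timeout(1) → N1(cand t1 [-])
[2] deliver 1→2 → N2(foll t1 [-])
[3] deliver 2→1 → N1(lead t1 [-])
[4] deliver 1→0 → N0(foll t1 [-])
[5] deliver 0→1 → ∅
[6] propose(1,'p') → N1(lead t1 [p])
[7] deliver 1→0 → N0(foll t1 [p])
[8] deliver 0→1 → ∅
[9] timeout(2) → N2(cand t2 [-])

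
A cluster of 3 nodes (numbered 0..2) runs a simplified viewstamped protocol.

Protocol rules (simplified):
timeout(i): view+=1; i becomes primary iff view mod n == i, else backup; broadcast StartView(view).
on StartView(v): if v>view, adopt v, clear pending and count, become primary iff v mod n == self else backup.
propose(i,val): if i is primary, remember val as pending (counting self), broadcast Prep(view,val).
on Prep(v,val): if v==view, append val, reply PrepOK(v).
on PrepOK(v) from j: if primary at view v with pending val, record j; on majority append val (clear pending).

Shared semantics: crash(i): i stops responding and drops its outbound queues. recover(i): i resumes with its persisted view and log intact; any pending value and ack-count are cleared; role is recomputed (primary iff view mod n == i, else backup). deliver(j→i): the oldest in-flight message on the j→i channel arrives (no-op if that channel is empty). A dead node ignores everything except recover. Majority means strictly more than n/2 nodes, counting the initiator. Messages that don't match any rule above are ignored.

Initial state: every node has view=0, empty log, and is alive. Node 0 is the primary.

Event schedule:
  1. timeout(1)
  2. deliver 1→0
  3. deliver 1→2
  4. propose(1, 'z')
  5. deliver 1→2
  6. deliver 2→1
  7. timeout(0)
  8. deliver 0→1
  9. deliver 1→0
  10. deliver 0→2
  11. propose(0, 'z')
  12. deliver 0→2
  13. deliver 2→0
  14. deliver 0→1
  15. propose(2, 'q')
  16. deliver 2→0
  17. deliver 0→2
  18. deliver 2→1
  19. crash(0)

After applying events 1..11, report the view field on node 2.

2

[1] timeout(1) → N1(prim v1 [-])
[2] deliver 1→0 → N0(back v1 [-])
[3] deliver 1→2 → N2(back v1 [-])
[4] propose(1,'z') → ∅
[5] deliver 1→2 → N2(back v1 [z])
[6] deliver 2→1 → N1(prim v1 [z])
[7] timeout(0) → N0(back v2 [-])
[8] deliver 0→1 → N1(back v2 [z])
[9] deliver 1→0 → ∅
[10] deliver 0→2 → N2(prim v2 [z])
[11] propose(0,'z') → ∅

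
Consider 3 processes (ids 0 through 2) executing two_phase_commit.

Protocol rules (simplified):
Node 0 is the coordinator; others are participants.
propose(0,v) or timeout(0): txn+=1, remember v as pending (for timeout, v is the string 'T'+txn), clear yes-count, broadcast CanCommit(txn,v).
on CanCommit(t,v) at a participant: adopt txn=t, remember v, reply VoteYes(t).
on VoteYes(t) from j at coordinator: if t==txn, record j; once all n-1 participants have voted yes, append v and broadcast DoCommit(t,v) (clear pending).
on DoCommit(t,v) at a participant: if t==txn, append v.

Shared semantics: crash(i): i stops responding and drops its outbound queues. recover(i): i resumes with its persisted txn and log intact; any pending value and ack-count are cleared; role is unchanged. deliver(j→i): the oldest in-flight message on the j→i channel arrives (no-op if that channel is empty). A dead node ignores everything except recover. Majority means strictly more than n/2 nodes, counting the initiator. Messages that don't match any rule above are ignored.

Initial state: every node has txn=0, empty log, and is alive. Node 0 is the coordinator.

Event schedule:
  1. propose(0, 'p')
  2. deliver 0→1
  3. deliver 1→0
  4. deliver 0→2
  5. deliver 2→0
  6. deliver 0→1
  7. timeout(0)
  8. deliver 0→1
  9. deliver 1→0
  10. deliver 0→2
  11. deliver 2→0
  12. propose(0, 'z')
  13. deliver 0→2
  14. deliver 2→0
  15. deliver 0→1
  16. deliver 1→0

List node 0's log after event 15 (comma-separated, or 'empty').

e1 propose(0,'p'): 0[coor,t=1,-]
e2 deliver 0→1: 1[part,t=1,-]
e3 deliver 1→0: ·
e4 deliver 0→2: 2[part,t=1,-]
e5 deliver 2→0: 0[coor,t=1,p]
e6 deliver 0→1: 1[part,t=1,p]
e7 timeout(0): 0[coor,t=2,p]
e8 deliver 0→1: 1[part,t=2,p]
e9 deliver 1→0: ·
e10 deliver 0→2: 2[part,t=1,p]
e11 deliver 2→0: ·
e12 propose(0,'z'): 0[coor,t=3,p]
e13 deliver 0→2: 2[part,t=2,p]
e14 deliver 2→0: ·
e15 deliver 0→1: 1[part,t=3,p]

p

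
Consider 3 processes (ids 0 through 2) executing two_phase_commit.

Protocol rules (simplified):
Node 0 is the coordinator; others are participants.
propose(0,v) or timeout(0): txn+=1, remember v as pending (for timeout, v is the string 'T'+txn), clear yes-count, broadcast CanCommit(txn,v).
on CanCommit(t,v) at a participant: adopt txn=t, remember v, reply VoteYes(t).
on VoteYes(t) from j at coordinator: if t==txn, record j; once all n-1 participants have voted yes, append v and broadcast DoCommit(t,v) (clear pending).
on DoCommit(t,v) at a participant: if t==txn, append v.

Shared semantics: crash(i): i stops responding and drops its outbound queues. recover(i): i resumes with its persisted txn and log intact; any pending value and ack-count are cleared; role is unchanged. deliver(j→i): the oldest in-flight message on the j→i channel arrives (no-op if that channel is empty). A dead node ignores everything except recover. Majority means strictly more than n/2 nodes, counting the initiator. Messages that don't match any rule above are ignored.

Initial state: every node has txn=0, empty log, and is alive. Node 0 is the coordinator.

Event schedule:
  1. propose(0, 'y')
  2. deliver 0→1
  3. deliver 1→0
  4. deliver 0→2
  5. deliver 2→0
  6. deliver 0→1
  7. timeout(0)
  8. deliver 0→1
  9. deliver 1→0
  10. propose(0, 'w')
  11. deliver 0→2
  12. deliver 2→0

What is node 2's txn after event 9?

1

after 1 — propose(0,'y'): n0:coor/t1/[-]
after 2 — deliver 0→1: n1:part/t1/[-]
after 3 — deliver 1→0: ·
after 4 — deliver 0→2: n2:part/t1/[-]
after 5 — deliver 2→0: n0:coor/t1/[y]
after 6 — deliver 0→1: n1:part/t1/[y]
after 7 — timeout(0): n0:coor/t2/[y]
after 8 — deliver 0→1: n1:part/t2/[y]
after 9 — deliver 1→0: ·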